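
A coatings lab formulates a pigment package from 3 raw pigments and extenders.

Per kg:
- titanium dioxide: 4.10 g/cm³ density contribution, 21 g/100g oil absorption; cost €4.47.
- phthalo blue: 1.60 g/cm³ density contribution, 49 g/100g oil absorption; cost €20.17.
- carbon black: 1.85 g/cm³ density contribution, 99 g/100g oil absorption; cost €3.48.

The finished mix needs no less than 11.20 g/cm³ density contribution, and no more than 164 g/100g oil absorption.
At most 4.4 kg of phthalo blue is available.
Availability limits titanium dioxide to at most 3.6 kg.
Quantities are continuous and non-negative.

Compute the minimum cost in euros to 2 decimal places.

€12.21

Let x1 = kg of titanium dioxide, x2 = kg of phthalo blue, x3 = kg of carbon black.
min 4.47x1 + 20.17x2 + 3.48x3 subject to:
  4.1x1 + 1.6x2 + 1.85x3 ≥ 11.2   (density contribution)
  21x1 + 49x2 + 99x3 ≤ 164   (oil absorption)
  x2 ≤ 4.4
  x1 ≤ 3.6
  x1, x2, x3 ≥ 0.
The cheapest feasible vertex uses only titanium dioxide; phthalo blue, carbon black are not used. The density contribution requirement is met with equality.
Optimal quantities: titanium dioxide = 2.732 kg.
Cost = 4.47·2.732 = 12.2120.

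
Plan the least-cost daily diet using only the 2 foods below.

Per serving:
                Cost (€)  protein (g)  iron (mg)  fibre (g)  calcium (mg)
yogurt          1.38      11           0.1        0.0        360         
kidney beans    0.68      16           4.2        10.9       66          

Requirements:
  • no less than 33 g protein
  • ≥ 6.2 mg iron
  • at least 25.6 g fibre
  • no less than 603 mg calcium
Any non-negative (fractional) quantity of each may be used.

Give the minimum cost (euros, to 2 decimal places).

€3.31

Let x1 = servings of yogurt, x2 = servings of kidney beans.
min 1.38x1 + 0.68x2 with:
  11x1 + 16x2 ≥ 33   (protein)
  0.1x1 + 4.2x2 ≥ 6.2   (iron)
  10.9x2 ≥ 25.6   (fibre)
  360x1 + 66x2 ≥ 603   (calcium)
  x1, x2 ≥ 0.
Both inputs are positive at the optimum. There the fibre and calcium constraints are tight.
So yogurt = 1.244 servings, kidney beans = 2.349 servings.
Objective = 1.38·1.244 + 0.68·2.349 = 3.3140.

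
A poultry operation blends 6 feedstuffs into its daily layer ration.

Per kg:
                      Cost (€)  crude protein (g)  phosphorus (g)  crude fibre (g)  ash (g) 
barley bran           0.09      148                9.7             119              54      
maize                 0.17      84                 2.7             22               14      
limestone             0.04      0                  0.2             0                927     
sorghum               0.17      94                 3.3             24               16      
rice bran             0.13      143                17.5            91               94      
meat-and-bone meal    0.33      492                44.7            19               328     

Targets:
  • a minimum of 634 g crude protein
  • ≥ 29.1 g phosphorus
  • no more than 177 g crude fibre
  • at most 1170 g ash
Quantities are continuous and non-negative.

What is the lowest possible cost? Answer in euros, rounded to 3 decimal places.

€0.413

Set it up as a linear program. Let x1 = kg of barley bran, x2 = kg of maize, x3 = kg of limestone, x4 = kg of sorghum, x5 = kg of rice bran, x6 = kg of meat-and-bone meal.
Minimise 0.09x1 + 0.17x2 + 0.04x3 + 0.17x4 + 0.13x5 + 0.33x6 with:
  148x1 + 84x2 + 94x4 + 143x5 + 492x6 ≥ 634   (crude protein)
  9.7x1 + 2.7x2 + 0.2x3 + 3.3x4 + 17.5x5 + 44.7x6 ≥ 29.1   (phosphorus)
  119x1 + 22x2 + 24x4 + 91x5 + 19x6 ≤ 177   (crude fibre)
  54x1 + 14x2 + 927x3 + 16x4 + 94x5 + 328x6 ≤ 1170   (ash)
  x1, x2, x3, x4, x5, x6 ≥ 0.
The minimum-cost mix takes nothing from maize, limestone, sorghum, rice bran — only barley bran, meat-and-bone meal. Binding constraints: crude protein and crude fibre.
That vertex is x1 = 1.346, x6 = 0.8836.
Cost = 0.09·1.346 + 0.33·0.8836 = 0.41273.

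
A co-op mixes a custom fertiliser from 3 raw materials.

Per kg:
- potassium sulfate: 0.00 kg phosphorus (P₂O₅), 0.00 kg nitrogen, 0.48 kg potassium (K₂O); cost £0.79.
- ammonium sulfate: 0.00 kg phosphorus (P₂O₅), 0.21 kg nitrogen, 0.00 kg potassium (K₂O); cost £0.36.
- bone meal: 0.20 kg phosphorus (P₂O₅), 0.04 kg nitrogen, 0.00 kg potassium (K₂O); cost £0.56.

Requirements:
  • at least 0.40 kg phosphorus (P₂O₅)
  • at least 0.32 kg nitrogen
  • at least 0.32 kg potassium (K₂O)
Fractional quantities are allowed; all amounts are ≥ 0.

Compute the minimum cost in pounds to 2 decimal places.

£2.06

Treat it as an LP. Let x1 = kg of potassium sulfate, x2 = kg of ammonium sulfate, x3 = kg of bone meal.
min 0.79x1 + 0.36x2 + 0.56x3 subject to:
  0.2x3 ≥ 0.4   (phosphorus (P₂O₅))
  0.21x2 + 0.04x3 ≥ 0.32   (nitrogen)
  0.48x1 ≥ 0.32   (potassium (K₂O))
  x1, x2, x3 ≥ 0.
All 3 inputs are positive at the optimum. There the phosphorus (P₂O₅), nitrogen, potassium (K₂O) constraints are tight.
That vertex is x1 = 0.6667, x2 = 1.143, x3 = 2.
Hence cost = 0.79·0.6667 + 0.36·1.143 + 0.56·2 = £2.0582.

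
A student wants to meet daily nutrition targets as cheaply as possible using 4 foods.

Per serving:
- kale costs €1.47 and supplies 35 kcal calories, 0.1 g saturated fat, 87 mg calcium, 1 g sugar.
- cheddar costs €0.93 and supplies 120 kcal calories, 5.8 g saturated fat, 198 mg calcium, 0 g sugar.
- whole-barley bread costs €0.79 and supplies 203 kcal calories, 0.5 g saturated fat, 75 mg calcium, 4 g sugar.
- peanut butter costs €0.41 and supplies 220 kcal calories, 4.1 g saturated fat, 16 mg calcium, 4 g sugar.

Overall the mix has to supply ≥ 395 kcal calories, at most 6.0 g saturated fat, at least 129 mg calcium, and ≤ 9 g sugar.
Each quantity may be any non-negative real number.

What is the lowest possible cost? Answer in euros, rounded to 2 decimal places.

€1.25

Set it up as a linear program. Let x1 = servings of kale, x2 = servings of cheddar, x3 = servings of whole-barley bread, x4 = servings of peanut butter.
Minimize 1.47x1 + 0.93x2 + 0.79x3 + 0.41x4 s.t.:
  35x1 + 120x2 + 203x3 + 220x4 ≥ 395   (calories)
  0.1x1 + 5.8x2 + 0.5x3 + 4.1x4 ≤ 6   (saturated fat)
  87x1 + 198x2 + 75x3 + 16x4 ≥ 129   (calcium)
  1x1 + 4x3 + 4x4 ≤ 9   (sugar)
  x1, x2, x3, x4 ≥ 0.
The minimum-cost mix takes nothing from kale — only cheddar, whole-barley bread, peanut butter. Binding constraints: calories, saturated fat, calcium.
That vertex is x2 = 0.2957, x3 = 0.7356, x4 = 0.9554.
Cost = 0.93·0.2957 + 0.79·0.7356 + 0.41·0.9554 = 1.2478.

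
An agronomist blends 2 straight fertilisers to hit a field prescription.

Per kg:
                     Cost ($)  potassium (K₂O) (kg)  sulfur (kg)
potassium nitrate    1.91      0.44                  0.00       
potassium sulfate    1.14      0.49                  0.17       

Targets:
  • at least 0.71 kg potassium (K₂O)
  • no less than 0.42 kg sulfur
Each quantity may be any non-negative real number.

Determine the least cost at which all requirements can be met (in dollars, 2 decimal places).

$2.82

Let x1 = kg of potassium nitrate, x2 = kg of potassium sulfate.
min 1.91x1 + 1.14x2 with:
  0.44x1 + 0.49x2 ≥ 0.71   (potassium (K₂O))
  0.17x2 ≥ 0.42   (sulfur)
  x1, x2 ≥ 0.
The optimal basis is {potassium sulfate}; potassium nitrate drops out. The sulfur requirement is met with equality.
That vertex is x2 = 2.471.
Total cost: 1.14·2.471 = 2.8169.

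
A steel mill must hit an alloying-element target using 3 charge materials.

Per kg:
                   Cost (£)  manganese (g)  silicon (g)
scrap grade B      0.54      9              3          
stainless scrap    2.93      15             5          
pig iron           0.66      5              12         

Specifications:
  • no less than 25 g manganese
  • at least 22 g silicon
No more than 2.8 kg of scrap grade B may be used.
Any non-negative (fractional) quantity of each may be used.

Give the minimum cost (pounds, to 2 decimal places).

£1.98

Set it up as a linear program. Let x1 = kg of scrap grade B, x2 = kg of stainless scrap, x3 = kg of pig iron.
min 0.54x1 + 2.93x2 + 0.66x3 with:
  9x1 + 15x2 + 5x3 ≥ 25   (manganese)
  3x1 + 5x2 + 12x3 ≥ 22   (silicon)
  x1 ≤ 2.8
  x1, x2, x3 ≥ 0.
At the optimum only scrap grade B, pig iron are positive (stainless scrap = 0). Binding constraints: manganese and silicon.
Optimal quantities: scrap grade B = 2.043 kg, pig iron = 1.323 kg.
Total cost: 0.54·2.043 + 0.66·1.323 = 1.9764.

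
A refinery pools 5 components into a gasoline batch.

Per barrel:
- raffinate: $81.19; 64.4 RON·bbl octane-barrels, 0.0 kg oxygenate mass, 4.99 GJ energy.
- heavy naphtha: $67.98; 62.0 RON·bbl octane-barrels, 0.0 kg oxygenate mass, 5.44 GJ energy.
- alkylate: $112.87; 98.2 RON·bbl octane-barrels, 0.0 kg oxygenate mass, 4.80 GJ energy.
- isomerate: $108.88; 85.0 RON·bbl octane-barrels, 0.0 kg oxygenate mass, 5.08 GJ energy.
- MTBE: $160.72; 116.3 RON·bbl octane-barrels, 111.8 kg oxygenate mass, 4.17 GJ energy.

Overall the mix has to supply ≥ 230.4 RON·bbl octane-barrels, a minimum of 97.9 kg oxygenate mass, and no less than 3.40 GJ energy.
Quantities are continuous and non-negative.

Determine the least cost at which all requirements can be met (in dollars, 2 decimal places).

Let x1 = barrels of raffinate, x2 = barrels of heavy naphtha, x3 = barrels of alkylate, x4 = barrels of isomerate, x5 = barrels of MTBE.
Minimise 81.19x1 + 67.98x2 + 112.87x3 + 108.88x4 + 160.72x5 s.t.:
  64.4x1 + 62x2 + 98.2x3 + 85x4 + 116.3x5 ≥ 230.4   (octane-barrels)
  111.8x5 ≥ 97.9   (oxygenate mass)
  4.99x1 + 5.44x2 + 4.8x3 + 5.08x4 + 4.17x5 ≥ 3.4   (energy)
  x1, x2, x3, x4, x5 ≥ 0.
The cheapest feasible vertex uses only heavy naphtha, MTBE; raffinate, alkylate, isomerate are not used. The octane-barrels and oxygenate mass requirements are met with equality.
Optimal quantities: heavy naphtha = 2.07354 barrels, MTBE = 0.875671 barrels.
Objective = 67.98·2.07354 + 160.72·0.875671 = 281.6971.

$281.70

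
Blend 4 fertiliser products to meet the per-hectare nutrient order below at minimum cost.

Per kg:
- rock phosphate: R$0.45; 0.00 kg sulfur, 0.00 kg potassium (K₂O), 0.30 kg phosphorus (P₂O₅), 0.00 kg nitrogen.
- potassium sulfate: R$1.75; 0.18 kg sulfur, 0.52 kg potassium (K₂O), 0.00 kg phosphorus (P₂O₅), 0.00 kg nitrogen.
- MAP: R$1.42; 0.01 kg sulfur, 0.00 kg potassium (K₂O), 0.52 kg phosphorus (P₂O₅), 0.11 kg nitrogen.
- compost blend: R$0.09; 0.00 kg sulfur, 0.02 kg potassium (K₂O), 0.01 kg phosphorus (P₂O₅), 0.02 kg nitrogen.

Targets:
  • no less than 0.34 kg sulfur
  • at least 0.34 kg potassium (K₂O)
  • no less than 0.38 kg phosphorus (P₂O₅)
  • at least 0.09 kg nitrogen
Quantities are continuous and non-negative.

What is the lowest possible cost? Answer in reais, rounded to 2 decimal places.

This is a linear program. Let x1 = kg of rock phosphate, x2 = kg of potassium sulfate, x3 = kg of MAP, x4 = kg of compost blend.
min 0.45x1 + 1.75x2 + 1.42x3 + 0.09x4 with:
  0.18x2 + 0.01x3 ≥ 0.34   (sulfur)
  0.52x2 + 0.02x4 ≥ 0.34   (potassium (K₂O))
  0.3x1 + 0.52x3 + 0.01x4 ≥ 0.38   (phosphorus (P₂O₅))
  0.11x3 + 0.02x4 ≥ 0.09   (nitrogen)
  x1, x2, x3, x4 ≥ 0.
The cheapest feasible vertex uses only rock phosphate, potassium sulfate, compost blend; MAP is not used. Binding constraints: sulfur, phosphorus (P₂O₅), nitrogen.
That vertex is x1 = 1.117, x2 = 1.889, x4 = 4.5.
Hence cost = 0.45·1.117 + 1.75·1.889 + 0.09·4.5 = R$4.2134.

R$4.21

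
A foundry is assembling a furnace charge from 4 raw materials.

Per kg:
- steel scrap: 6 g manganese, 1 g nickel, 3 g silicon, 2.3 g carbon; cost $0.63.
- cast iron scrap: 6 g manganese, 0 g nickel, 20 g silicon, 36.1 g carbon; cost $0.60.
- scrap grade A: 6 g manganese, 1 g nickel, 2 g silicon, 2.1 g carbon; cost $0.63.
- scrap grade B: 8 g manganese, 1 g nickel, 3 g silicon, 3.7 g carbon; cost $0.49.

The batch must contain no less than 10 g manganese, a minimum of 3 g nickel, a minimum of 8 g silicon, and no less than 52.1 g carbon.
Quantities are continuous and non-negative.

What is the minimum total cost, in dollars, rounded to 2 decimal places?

Set it up as a linear program. Let x1 = kg of steel scrap, x2 = kg of cast iron scrap, x3 = kg of scrap grade A, x4 = kg of scrap grade B.
Minimize 0.63x1 + 0.6x2 + 0.63x3 + 0.49x4 s.t.:
  6x1 + 6x2 + 6x3 + 8x4 ≥ 10   (manganese)
  1x1 + 1x3 + 1x4 ≥ 3   (nickel)
  3x1 + 20x2 + 2x3 + 3x4 ≥ 8   (silicon)
  2.3x1 + 36.1x2 + 2.1x3 + 3.7x4 ≥ 52.1   (carbon)
  x1, x2, x3, x4 ≥ 0.
The optimal basis is {cast iron scrap, scrap grade B}; steel scrap, scrap grade A drop out. Binding constraints: nickel and carbon.
Solving gives x2 = 1.136, x4 = 3.
Cost = 0.6·1.136 + 0.49·3 = 2.1516.

$2.15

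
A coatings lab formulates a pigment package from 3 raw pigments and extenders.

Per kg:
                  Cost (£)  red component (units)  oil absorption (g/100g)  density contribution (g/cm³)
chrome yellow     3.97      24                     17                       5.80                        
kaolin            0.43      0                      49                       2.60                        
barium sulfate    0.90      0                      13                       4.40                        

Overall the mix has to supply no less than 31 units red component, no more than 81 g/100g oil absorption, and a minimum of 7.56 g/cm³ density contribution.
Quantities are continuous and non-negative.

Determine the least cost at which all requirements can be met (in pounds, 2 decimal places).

Treat it as an LP. Let x1 = kg of chrome yellow, x2 = kg of kaolin, x3 = kg of barium sulfate.
min 3.97x1 + 0.43x2 + 0.9x3 subject to:
  24x1 ≥ 31   (red component)
  17x1 + 49x2 + 13x3 ≤ 81   (oil absorption)
  5.8x1 + 2.6x2 + 4.4x3 ≥ 7.56   (density contribution)
  x1, x2, x3 ≥ 0.
The minimum-cost mix takes nothing from barium sulfate — only chrome yellow, kaolin. There the red component and density contribution constraints are tight.
Solving gives x1 = 1.292, x2 = 0.02628.
Cost = 3.97·1.292 + 0.43·0.02628 = 5.1405.

£5.14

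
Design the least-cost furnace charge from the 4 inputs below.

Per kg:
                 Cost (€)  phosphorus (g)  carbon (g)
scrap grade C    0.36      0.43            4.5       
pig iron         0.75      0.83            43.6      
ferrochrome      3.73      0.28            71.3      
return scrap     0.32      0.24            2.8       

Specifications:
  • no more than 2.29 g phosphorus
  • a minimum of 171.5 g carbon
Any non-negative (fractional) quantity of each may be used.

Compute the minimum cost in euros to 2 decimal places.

Let x1 = kg of scrap grade C, x2 = kg of pig iron, x3 = kg of ferrochrome, x4 = kg of return scrap.
Minimise 0.36x1 + 0.75x2 + 3.73x3 + 0.32x4 subject to:
  0.43x1 + 0.83x2 + 0.28x3 + 0.24x4 ≤ 2.29   (phosphorus)
  4.5x1 + 43.6x2 + 71.3x3 + 2.8x4 ≥ 171.5   (carbon)
  x1, x2, x3, x4 ≥ 0.
The minimum-cost mix takes nothing from scrap grade C, return scrap — only pig iron, ferrochrome. Binding constraints: phosphorus and carbon.
Optimal quantities: pig iron = 2.454 kg, ferrochrome = 0.9048 kg.
Cost = 0.75·2.454 + 3.73·0.9048 = 5.2154.

€5.22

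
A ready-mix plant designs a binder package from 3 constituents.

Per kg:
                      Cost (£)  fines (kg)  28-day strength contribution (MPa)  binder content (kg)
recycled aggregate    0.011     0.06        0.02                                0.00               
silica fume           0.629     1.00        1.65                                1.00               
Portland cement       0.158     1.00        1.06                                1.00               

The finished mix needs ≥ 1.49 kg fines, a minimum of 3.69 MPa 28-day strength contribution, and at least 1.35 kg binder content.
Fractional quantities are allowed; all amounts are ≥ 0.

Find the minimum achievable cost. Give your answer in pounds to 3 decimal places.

Let x1 = kg of recycled aggregate, x2 = kg of silica fume, x3 = kg of Portland cement.
Minimise 0.011x1 + 0.629x2 + 0.158x3 with:
  0.06x1 + 1x2 + 1x3 ≥ 1.49   (fines)
  0.02x1 + 1.65x2 + 1.06x3 ≥ 3.69   (28-day strength contribution)
  1x2 + 1x3 ≥ 1.35   (binder content)
  x1, x2, x3 ≥ 0.
At the optimum only Portland cement is positive (recycled aggregate, silica fume = 0). The 28-day strength contribution requirement is met with equality.
Solving gives x3 = 3.481.
Hence cost = 0.158·3.481 = £0.55000.

£0.550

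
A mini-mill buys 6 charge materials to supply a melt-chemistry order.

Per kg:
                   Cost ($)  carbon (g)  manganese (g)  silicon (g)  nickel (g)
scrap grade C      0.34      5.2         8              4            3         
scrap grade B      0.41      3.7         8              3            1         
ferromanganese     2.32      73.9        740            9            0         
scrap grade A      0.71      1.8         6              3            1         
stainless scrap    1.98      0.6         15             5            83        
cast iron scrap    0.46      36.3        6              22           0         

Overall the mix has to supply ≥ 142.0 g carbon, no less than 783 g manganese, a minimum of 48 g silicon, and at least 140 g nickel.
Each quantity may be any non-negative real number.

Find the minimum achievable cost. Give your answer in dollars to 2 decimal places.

Let x1 = kg of scrap grade C, x2 = kg of scrap grade B, x3 = kg of ferromanganese, x4 = kg of scrap grade A, x5 = kg of stainless scrap, x6 = kg of cast iron scrap.
Minimise 0.34x1 + 0.41x2 + 2.32x3 + 0.71x4 + 1.98x5 + 0.46x6 with:
  5.2x1 + 3.7x2 + 73.9x3 + 1.8x4 + 0.6x5 + 36.3x6 ≥ 142   (carbon)
  8x1 + 8x2 + 740x3 + 6x4 + 15x5 + 6x6 ≥ 783   (manganese)
  4x1 + 3x2 + 9x3 + 3x4 + 5x5 + 22x6 ≥ 48   (silicon)
  3x1 + 1x2 + 1x4 + 83x5 ≥ 140   (nickel)
  x1, x2, x3, x4, x5, x6 ≥ 0.
At the optimum only ferromanganese, stainless scrap, cast iron scrap are positive (scrap grade C, scrap grade B, scrap grade A = 0). Binding constraints: carbon, manganese, nickel.
Optimal quantities: ferromanganese = 1.009 kg, stainless scrap = 1.687 kg, cast iron scrap = 1.83 kg.
Total cost: 2.32·1.009 + 1.98·1.687 + 0.46·1.83 = 6.5229.

$6.52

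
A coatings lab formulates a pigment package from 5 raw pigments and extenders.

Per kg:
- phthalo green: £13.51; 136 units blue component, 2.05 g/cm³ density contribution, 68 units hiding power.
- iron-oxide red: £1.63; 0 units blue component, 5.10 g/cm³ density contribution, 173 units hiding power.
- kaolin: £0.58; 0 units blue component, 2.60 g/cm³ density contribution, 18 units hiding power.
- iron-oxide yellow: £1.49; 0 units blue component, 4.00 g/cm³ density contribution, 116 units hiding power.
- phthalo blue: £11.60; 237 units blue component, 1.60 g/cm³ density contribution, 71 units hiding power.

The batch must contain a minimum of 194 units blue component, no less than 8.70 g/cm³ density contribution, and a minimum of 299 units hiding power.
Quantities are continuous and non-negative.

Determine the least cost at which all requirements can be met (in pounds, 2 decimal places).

Treat it as an LP. Let x1 = kg of phthalo green, x2 = kg of iron-oxide red, x3 = kg of kaolin, x4 = kg of iron-oxide yellow, x5 = kg of phthalo blue.
Minimise 13.51x1 + 1.63x2 + 0.58x3 + 1.49x4 + 11.6x5 with:
  136x1 + 237x5 ≥ 194   (blue component)
  2.05x1 + 5.1x2 + 2.6x3 + 4x4 + 1.6x5 ≥ 8.7   (density contribution)
  68x1 + 173x2 + 18x3 + 116x4 + 71x5 ≥ 299   (hiding power)
  x1, x2, x3, x4, x5 ≥ 0.
The cheapest feasible vertex uses only iron-oxide red, kaolin, phthalo blue; phthalo green, iron-oxide yellow are not used. Binding constraints: blue component, density contribution, hiding power.
So iron-oxide red = 1.378 kg, kaolin = 0.1397 kg, phthalo blue = 0.8186 kg.
Total cost: 1.63·1.378 + 0.58·0.1397 + 11.6·0.8186 = 11.8229.

£11.82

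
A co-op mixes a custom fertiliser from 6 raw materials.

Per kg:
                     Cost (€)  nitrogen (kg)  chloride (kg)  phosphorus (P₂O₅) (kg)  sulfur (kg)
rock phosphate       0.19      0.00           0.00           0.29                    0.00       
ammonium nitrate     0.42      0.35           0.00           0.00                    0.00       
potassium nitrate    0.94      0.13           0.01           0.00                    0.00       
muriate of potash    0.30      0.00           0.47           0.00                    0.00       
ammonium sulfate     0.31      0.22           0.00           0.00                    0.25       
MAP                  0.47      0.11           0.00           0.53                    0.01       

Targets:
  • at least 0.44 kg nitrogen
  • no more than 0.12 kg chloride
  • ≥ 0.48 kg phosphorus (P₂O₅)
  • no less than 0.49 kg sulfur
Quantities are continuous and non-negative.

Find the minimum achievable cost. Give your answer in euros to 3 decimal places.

€0.932

Treat it as an LP. Let x1 = kg of rock phosphate, x2 = kg of ammonium nitrate, x3 = kg of potassium nitrate, x4 = kg of muriate of potash, x5 = kg of ammonium sulfate, x6 = kg of MAP.
min 0.19x1 + 0.42x2 + 0.94x3 + 0.3x4 + 0.31x5 + 0.47x6 s.t.:
  0.35x2 + 0.13x3 + 0.22x5 + 0.11x6 ≥ 0.44   (nitrogen)
  0.01x3 + 0.47x4 ≤ 0.12   (chloride)
  0.29x1 + 0.53x6 ≥ 0.48   (phosphorus (P₂O₅))
  0.25x5 + 0.01x6 ≥ 0.49   (sulfur)
  x1, x2, x3, x4, x5, x6 ≥ 0.
The optimal basis is {rock phosphate, ammonium sulfate, MAP}; ammonium nitrate, potassium nitrate, muriate of potash drop out. There the nitrogen, phosphorus (P₂O₅), sulfur constraints are tight.
Optimal quantities: rock phosphate = 1.496 kg, ammonium sulfate = 1.957 kg, MAP = 0.08696 kg.
Total cost: 0.19·1.496 + 0.31·1.957 + 0.47·0.08696 = 0.93178.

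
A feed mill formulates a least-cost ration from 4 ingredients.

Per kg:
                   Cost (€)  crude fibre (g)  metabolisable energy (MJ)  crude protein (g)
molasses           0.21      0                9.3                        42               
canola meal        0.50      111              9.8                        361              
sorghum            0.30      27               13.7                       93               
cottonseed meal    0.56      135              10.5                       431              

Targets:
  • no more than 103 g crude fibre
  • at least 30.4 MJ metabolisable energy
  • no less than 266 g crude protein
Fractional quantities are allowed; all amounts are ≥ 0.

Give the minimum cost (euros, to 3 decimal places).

Set it up as a linear program. Let x1 = kg of molasses, x2 = kg of canola meal, x3 = kg of sorghum, x4 = kg of cottonseed meal.
Minimise 0.21x1 + 0.5x2 + 0.3x3 + 0.56x4 subject to:
  111x2 + 27x3 + 135x4 ≤ 103   (crude fibre)
  9.3x1 + 9.8x2 + 13.7x3 + 10.5x4 ≥ 30.4   (metabolisable energy)
  42x1 + 361x2 + 93x3 + 431x4 ≥ 266   (crude protein)
  x1, x2, x3, x4 ≥ 0.
The cheapest feasible vertex uses only sorghum, cottonseed meal; molasses, canola meal are not used. There the metabolisable energy and crude protein constraints are tight.
Solving gives x3 = 2.092, x4 = 0.1658.
Hence cost = 0.3·2.092 + 0.56·0.1658 = €0.72045.

€0.720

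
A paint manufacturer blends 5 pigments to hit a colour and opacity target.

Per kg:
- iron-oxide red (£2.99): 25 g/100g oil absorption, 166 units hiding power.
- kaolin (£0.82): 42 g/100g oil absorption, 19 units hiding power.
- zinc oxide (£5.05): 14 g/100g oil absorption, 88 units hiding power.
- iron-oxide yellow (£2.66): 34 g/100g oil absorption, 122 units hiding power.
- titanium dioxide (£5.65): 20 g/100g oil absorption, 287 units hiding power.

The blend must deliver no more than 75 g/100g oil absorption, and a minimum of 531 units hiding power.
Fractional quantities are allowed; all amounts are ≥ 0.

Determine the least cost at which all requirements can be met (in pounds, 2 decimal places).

£9.67

Set it up as a linear program. Let x1 = kg of iron-oxide red, x2 = kg of kaolin, x3 = kg of zinc oxide, x4 = kg of iron-oxide yellow, x5 = kg of titanium dioxide.
min 2.99x1 + 0.82x2 + 5.05x3 + 2.66x4 + 5.65x5 s.t.:
  25x1 + 42x2 + 14x3 + 34x4 + 20x5 ≤ 75   (oil absorption)
  166x1 + 19x2 + 88x3 + 122x4 + 287x5 ≥ 531   (hiding power)
  x1, x2, x3, x4, x5 ≥ 0.
At the optimum only iron-oxide red, titanium dioxide are positive (kaolin, zinc oxide, iron-oxide yellow = 0). There the oil absorption and hiding power constraints are tight.
That vertex is x1 = 2.829, x5 = 0.214.
Cost = 2.99·2.829 + 5.65·0.214 = 9.6678.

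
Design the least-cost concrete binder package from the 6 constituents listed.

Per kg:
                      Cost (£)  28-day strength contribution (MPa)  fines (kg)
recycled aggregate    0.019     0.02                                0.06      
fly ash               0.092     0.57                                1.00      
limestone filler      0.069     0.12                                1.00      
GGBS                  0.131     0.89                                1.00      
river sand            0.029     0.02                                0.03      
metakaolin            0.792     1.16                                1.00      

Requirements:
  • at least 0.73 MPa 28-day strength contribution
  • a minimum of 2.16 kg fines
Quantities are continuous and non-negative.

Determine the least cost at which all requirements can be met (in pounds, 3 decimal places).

£0.173

Set it up as a linear program. Let x1 = kg of recycled aggregate, x2 = kg of fly ash, x3 = kg of limestone filler, x4 = kg of GGBS, x5 = kg of river sand, x6 = kg of metakaolin.
min 0.019x1 + 0.092x2 + 0.069x3 + 0.131x4 + 0.029x5 + 0.792x6 with:
  0.02x1 + 0.57x2 + 0.12x3 + 0.89x4 + 0.02x5 + 1.16x6 ≥ 0.73   (28-day strength contribution)
  0.06x1 + 1x2 + 1x3 + 1x4 + 0.03x5 + 1x6 ≥ 2.16   (fines)
  x1, x2, x3, x4, x5, x6 ≥ 0.
The optimal basis is {fly ash, limestone filler}; recycled aggregate, GGBS, river sand, metakaolin drop out. There the 28-day strength contribution and fines constraints are tight.
Solving gives x2 = 1.046, x3 = 1.114.
Objective = 0.092·1.046 + 0.069·1.114 = 0.17310.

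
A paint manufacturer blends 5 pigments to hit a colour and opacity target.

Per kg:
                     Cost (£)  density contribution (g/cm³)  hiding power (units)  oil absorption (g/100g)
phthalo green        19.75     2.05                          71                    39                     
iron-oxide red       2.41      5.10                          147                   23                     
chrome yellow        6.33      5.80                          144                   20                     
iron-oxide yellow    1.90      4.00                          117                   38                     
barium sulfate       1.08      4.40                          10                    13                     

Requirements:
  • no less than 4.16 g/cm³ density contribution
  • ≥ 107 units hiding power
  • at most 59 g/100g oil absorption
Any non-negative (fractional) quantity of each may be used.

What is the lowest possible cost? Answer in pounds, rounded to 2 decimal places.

This is a linear program. Let x1 = kg of phthalo green, x2 = kg of iron-oxide red, x3 = kg of chrome yellow, x4 = kg of iron-oxide yellow, x5 = kg of barium sulfate.
min 19.75x1 + 2.41x2 + 6.33x3 + 1.9x4 + 1.08x5 with:
  2.05x1 + 5.1x2 + 5.8x3 + 4x4 + 4.4x5 ≥ 4.16   (density contribution)
  71x1 + 147x2 + 144x3 + 117x4 + 10x5 ≥ 107   (hiding power)
  39x1 + 23x2 + 20x3 + 38x4 + 13x5 ≤ 59   (oil absorption)
  x1, x2, x3, x4, x5 ≥ 0.
At the optimum only iron-oxide yellow, barium sulfate are positive (phthalo green, iron-oxide red, chrome yellow = 0). The density contribution and hiding power requirements are met with equality.
Optimal quantities: iron-oxide yellow = 0.904 kg, barium sulfate = 0.1237 kg.
Cost = 1.9·0.904 + 1.08·0.1237 = 1.8512.

£1.85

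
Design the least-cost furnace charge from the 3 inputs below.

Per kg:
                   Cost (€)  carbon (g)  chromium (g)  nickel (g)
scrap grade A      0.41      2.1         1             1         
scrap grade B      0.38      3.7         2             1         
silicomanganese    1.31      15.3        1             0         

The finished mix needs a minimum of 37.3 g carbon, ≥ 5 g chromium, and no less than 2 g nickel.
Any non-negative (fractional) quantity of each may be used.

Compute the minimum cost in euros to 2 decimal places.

€3.32

Let x1 = kg of scrap grade A, x2 = kg of scrap grade B, x3 = kg of silicomanganese.
Minimize 0.41x1 + 0.38x2 + 1.31x3 with:
  2.1x1 + 3.7x2 + 15.3x3 ≥ 37.3   (carbon)
  1x1 + 2x2 + 1x3 ≥ 5   (chromium)
  1x1 + 1x2 ≥ 2   (nickel)
  x1, x2, x3 ≥ 0.
The optimal basis is {scrap grade B, silicomanganese}; scrap grade A drops out. Binding constraints: carbon and nickel.
Optimal quantities: scrap grade B = 2 kg, silicomanganese = 1.954 kg.
Cost = 0.38·2 + 1.31·1.954 = 3.3197.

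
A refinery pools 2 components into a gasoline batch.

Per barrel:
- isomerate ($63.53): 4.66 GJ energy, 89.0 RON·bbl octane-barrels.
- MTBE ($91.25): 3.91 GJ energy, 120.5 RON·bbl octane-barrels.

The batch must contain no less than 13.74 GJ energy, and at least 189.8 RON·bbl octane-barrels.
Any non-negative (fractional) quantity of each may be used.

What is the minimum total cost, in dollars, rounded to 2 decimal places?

Let x1 = barrels of isomerate, x2 = barrels of MTBE.
min 63.53x1 + 91.25x2 s.t.:
  4.66x1 + 3.91x2 ≥ 13.74   (energy)
  89x1 + 120.5x2 ≥ 189.8   (octane-barrels)
  x1, x2 ≥ 0.
The cheapest feasible vertex uses only isomerate; MTBE is not used. Binding constraint: energy.
That vertex is x1 = 2.9485.
Cost = 63.53·2.9485 = 187.3182.

$187.32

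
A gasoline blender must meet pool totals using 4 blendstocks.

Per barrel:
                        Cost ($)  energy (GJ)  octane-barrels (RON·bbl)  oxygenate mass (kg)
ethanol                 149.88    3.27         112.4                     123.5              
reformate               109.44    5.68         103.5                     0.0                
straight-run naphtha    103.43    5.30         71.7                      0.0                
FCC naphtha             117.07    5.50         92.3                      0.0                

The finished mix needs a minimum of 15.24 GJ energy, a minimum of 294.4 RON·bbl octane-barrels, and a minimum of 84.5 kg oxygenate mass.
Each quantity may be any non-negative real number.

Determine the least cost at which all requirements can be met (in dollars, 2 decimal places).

Set it up as a linear program. Let x1 = barrels of ethanol, x2 = barrels of reformate, x3 = barrels of straight-run naphtha, x4 = barrels of FCC naphtha.
Minimise 149.88x1 + 109.44x2 + 103.43x3 + 117.07x4 s.t.:
  3.27x1 + 5.68x2 + 5.3x3 + 5.5x4 ≥ 15.24   (energy)
  112.4x1 + 103.5x2 + 71.7x3 + 92.3x4 ≥ 294.4   (octane-barrels)
  123.5x1 ≥ 84.5   (oxygenate mass)
  x1, x2, x3, x4 ≥ 0.
At the optimum only ethanol, reformate are positive (straight-run naphtha, FCC naphtha = 0). There the energy and oxygenate mass constraints are tight.
Solving gives x1 = 0.68421, x2 = 2.2892.
Objective = 149.88·0.68421 + 109.44·2.2892 = 353.0794.

$353.08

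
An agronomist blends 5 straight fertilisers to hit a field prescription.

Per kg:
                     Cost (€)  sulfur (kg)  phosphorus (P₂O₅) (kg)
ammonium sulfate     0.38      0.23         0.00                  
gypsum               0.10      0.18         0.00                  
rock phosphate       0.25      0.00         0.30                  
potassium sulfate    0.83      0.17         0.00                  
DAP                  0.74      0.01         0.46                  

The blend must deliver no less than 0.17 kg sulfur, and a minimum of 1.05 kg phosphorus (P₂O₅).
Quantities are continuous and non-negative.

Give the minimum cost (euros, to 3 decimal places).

Set it up as a linear program. Let x1 = kg of ammonium sulfate, x2 = kg of gypsum, x3 = kg of rock phosphate, x4 = kg of potassium sulfate, x5 = kg of DAP.
min 0.38x1 + 0.1x2 + 0.25x3 + 0.83x4 + 0.74x5 subject to:
  0.23x1 + 0.18x2 + 0.17x4 + 0.01x5 ≥ 0.17   (sulfur)
  0.3x3 + 0.46x5 ≥ 1.05   (phosphorus (P₂O₅))
  x1, x2, x3, x4, x5 ≥ 0.
The optimal basis is {gypsum, rock phosphate}; ammonium sulfate, potassium sulfate, DAP drop out. Binding constraints: sulfur and phosphorus (P₂O₅).
That vertex is x2 = 0.9444, x3 = 3.5.
Total cost: 0.1·0.9444 + 0.25·3.5 = 0.96944.

€0.969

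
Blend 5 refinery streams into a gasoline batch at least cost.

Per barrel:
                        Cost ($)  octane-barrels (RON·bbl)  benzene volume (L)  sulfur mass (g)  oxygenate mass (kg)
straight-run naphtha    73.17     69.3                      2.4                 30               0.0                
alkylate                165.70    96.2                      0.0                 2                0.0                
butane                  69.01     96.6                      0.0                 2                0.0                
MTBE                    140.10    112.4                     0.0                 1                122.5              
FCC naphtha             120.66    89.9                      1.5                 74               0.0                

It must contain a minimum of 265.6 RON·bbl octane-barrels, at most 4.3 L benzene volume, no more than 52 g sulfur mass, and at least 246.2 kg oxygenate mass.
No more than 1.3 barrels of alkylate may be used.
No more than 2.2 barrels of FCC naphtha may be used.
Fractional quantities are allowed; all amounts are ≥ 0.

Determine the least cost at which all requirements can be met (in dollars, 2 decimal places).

Set it up as a linear program. Let x1 = barrels of straight-run naphtha, x2 = barrels of alkylate, x3 = barrels of butane, x4 = barrels of MTBE, x5 = barrels of FCC naphtha.
Minimise 73.17x1 + 165.7x2 + 69.01x3 + 140.1x4 + 120.66x5 with:
  69.3x1 + 96.2x2 + 96.6x3 + 112.4x4 + 89.9x5 ≥ 265.6   (octane-barrels)
  2.4x1 + 1.5x5 ≤ 4.3   (benzene volume)
  30x1 + 2x2 + 2x3 + 1x4 + 74x5 ≤ 52   (sulfur mass)
  122.5x4 ≥ 246.2   (oxygenate mass)
  x2 ≤ 1.3
  x5 ≤ 2.2
  x1, x2, x3, x4, x5 ≥ 0.
At the optimum only butane, MTBE are positive (straight-run naphtha, alkylate, FCC naphtha = 0). The octane-barrels and oxygenate mass requirements are met with equality.
So butane = 0.41096 barrels, MTBE = 2.0098 barrels.
Hence cost = 69.01·0.41096 + 140.1·2.0098 = $309.9333.

$309.93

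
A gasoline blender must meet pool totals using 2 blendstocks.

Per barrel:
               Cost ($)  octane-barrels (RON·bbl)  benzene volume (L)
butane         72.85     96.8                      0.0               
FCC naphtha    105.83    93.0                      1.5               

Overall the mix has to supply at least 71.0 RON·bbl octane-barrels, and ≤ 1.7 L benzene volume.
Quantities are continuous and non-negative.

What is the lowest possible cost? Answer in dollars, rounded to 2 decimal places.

$53.43

Treat it as an LP. Let x1 = barrels of butane, x2 = barrels of FCC naphtha.
Minimize 72.85x1 + 105.83x2 s.t.:
  96.8x1 + 93x2 ≥ 71   (octane-barrels)
  1.5x2 ≤ 1.7   (benzene volume)
  x1, x2 ≥ 0.
The cheapest feasible vertex uses only butane; FCC naphtha is not used. There the octane-barrels constraint is tight.
Solving gives x1 = 0.73347.
Objective = 72.85·0.73347 = 53.4333.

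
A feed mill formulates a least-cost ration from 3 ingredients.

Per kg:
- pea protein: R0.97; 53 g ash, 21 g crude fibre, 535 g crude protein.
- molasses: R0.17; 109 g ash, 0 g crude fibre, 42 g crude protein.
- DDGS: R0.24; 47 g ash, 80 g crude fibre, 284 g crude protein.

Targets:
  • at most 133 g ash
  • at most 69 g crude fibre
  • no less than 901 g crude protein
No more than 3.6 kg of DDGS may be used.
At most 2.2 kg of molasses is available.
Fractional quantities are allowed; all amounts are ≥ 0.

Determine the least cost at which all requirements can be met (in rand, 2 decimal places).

Set it up as a linear program. Let x1 = kg of pea protein, x2 = kg of molasses, x3 = kg of DDGS.
min 0.97x1 + 0.17x2 + 0.24x3 s.t.:
  53x1 + 109x2 + 47x3 ≤ 133   (ash)
  21x1 + 80x3 ≤ 69   (crude fibre)
  535x1 + 42x2 + 284x3 ≥ 901   (crude protein)
  x3 ≤ 3.6
  x2 ≤ 2.2
  x1, x2, x3 ≥ 0.
The minimum-cost mix takes nothing from molasses — only pea protein, DDGS. There the crude fibre and crude protein constraints are tight.
That vertex is x1 = 1.425, x3 = 0.4885.
Total cost: 0.97·1.425 + 0.24·0.4885 = 1.4995.

R1.50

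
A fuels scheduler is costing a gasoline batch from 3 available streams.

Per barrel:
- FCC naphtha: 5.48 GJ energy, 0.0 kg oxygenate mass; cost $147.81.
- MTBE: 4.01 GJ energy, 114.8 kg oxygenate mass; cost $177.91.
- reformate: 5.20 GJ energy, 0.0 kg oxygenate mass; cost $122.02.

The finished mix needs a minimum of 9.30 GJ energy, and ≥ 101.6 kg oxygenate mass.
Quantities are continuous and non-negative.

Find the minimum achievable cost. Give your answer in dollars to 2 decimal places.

$292.40

Let x1 = barrels of FCC naphtha, x2 = barrels of MTBE, x3 = barrels of reformate.
Minimise 147.81x1 + 177.91x2 + 122.02x3 s.t.:
  5.48x1 + 4.01x2 + 5.2x3 ≥ 9.3   (energy)
  114.8x2 ≥ 101.6   (oxygenate mass)
  x1, x2, x3 ≥ 0.
The optimal basis is {MTBE, reformate}; FCC naphtha drops out. The energy and oxygenate mass requirements are met with equality.
That vertex is x2 = 0.885, x3 = 1.106.
Total cost: 177.91·0.885 + 122.02·1.106 = 292.4045.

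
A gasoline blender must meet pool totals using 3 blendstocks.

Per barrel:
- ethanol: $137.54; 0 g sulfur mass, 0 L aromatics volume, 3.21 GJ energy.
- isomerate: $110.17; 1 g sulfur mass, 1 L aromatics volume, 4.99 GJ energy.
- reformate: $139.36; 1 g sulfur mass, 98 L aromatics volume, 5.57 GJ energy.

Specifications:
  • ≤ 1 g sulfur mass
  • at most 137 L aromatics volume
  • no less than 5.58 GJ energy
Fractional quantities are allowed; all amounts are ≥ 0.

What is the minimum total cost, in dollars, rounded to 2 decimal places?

$135.45

This is a linear program. Let x1 = barrels of ethanol, x2 = barrels of isomerate, x3 = barrels of reformate.
Minimise 137.54x1 + 110.17x2 + 139.36x3 with:
  1x2 + 1x3 ≤ 1   (sulfur mass)
  1x2 + 98x3 ≤ 137   (aromatics volume)
  3.21x1 + 4.99x2 + 5.57x3 ≥ 5.58   (energy)
  x1, x2, x3 ≥ 0.
At the optimum only ethanol, isomerate are positive (reformate = 0). Binding constraints: sulfur mass and energy.
Solving gives x1 = 0.1838, x2 = 1.
Objective = 137.54·0.1838 + 110.17·1 = 135.4499.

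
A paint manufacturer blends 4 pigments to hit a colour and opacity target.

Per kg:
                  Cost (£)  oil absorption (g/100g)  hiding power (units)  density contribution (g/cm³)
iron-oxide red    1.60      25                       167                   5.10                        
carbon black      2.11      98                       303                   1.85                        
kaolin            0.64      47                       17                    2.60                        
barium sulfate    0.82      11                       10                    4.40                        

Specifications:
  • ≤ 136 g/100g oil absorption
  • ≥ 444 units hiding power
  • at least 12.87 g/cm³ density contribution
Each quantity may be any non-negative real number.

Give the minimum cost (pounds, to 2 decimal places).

Let x1 = kg of iron-oxide red, x2 = kg of carbon black, x3 = kg of kaolin, x4 = kg of barium sulfate.
Minimise 1.6x1 + 2.11x2 + 0.64x3 + 0.82x4 subject to:
  25x1 + 98x2 + 47x3 + 11x4 ≤ 136   (oil absorption)
  167x1 + 303x2 + 17x3 + 10x4 ≥ 444   (hiding power)
  5.1x1 + 1.85x2 + 2.6x3 + 4.4x4 ≥ 12.87   (density contribution)
  x1, x2, x3, x4 ≥ 0.
The cheapest feasible vertex uses only iron-oxide red, carbon black; kaolin, barium sulfate are not used. Binding constraints: hiding power and density contribution.
That vertex is x1 = 2.49, x2 = 0.0931.
Objective = 1.6·2.49 + 2.11·0.0931 = 4.1804.

£4.18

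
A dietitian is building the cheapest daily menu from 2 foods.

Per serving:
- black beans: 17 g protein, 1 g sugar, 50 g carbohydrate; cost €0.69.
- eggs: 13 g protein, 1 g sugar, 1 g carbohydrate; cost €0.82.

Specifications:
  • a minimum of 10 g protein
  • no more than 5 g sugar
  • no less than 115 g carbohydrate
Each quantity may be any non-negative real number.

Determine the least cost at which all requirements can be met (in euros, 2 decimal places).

€1.59

Let x1 = servings of black beans, x2 = servings of eggs.
Minimize 0.69x1 + 0.82x2 subject to:
  17x1 + 13x2 ≥ 10   (protein)
  1x1 + 1x2 ≤ 5   (sugar)
  50x1 + 1x2 ≥ 115   (carbohydrate)
  x1, x2 ≥ 0.
The optimal basis is {black beans}; eggs drops out. There the carbohydrate constraint is tight.
That vertex is x1 = 2.3.
Cost = 0.69·2.3 = 1.5870.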